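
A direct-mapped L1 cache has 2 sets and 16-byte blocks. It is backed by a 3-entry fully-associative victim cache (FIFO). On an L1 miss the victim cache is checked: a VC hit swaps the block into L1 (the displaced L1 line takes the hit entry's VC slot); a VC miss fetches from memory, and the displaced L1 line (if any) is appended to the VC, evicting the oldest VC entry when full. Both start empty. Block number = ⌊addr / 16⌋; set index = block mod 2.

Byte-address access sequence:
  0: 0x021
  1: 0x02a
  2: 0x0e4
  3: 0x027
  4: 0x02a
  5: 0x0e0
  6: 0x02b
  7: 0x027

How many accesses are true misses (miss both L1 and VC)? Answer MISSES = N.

#0 0x21→b2/s0 MISS; vc=[]
#1 0x2a→b2/s0 L1-HIT; vc=[]
#2 0xe4→b14/s0 MISS; vc=[2]
#3 0x27→b2/s0 VC-HIT; vc=[14]
#4 0x2a→b2/s0 L1-HIT; vc=[14]
#5 0xe0→b14/s0 VC-HIT; vc=[2]
#6 0x2b→b2/s0 VC-HIT; vc=[14]
#7 0x27→b2/s0 L1-HIT; vc=[14]

MISSES = 2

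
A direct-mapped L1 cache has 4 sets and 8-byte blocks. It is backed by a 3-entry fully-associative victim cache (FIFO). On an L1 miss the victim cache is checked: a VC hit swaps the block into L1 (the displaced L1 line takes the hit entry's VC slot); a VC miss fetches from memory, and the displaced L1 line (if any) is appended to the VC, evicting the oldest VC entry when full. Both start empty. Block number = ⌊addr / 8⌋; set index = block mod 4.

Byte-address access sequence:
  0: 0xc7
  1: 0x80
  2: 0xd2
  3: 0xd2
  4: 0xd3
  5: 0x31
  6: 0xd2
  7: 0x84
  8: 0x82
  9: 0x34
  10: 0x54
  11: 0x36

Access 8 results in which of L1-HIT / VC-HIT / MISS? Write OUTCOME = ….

OUTCOME = L1-HIT

  [0] addr=0xc7 blk=24 s=0: MISS | VC []
  [1] addr=0x80 blk=16 s=0: MISS | VC [24]
  [2] addr=0xd2 blk=26 s=2: MISS | VC [24]
  [3] addr=0xd2 blk=26 s=2: L1-HIT | VC [24]
  [4] addr=0xd3 blk=26 s=2: L1-HIT | VC [24]
  [5] addr=0x31 blk=6 s=2: MISS | VC [24, 26]
  [6] addr=0xd2 blk=26 s=2: VC-HIT | VC [24, 6]
  [7] addr=0x84 blk=16 s=0: L1-HIT | VC [24, 6]
  [8] addr=0x82 blk=16 s=0: L1-HIT | VC [24, 6]
  [9] addr=0x34 blk=6 s=2: VC-HIT | VC [24, 26]
  [10] addr=0x54 blk=10 s=2: MISS | VC [24, 26, 6]
  [11] addr=0x36 blk=6 s=2: VC-HIT | VC [24, 26, 10]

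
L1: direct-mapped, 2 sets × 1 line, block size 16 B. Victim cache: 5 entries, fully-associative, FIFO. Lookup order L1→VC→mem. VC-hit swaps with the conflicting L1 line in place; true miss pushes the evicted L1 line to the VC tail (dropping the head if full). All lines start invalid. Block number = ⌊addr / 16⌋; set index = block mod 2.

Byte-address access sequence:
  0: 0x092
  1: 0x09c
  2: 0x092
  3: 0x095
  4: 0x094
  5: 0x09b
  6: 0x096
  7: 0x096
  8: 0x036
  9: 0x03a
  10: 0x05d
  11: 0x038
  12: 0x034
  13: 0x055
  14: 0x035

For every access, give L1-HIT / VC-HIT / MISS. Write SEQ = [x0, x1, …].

SEQ = [MISS, L1-HIT, L1-HIT, L1-HIT, L1-HIT, L1-HIT, L1-HIT, L1-HIT, MISS, L1-HIT, MISS, VC-HIT, L1-HIT, VC-HIT, VC-HIT]

#0 0x92→b9/s1 MISS; vc=[]
#1 0x9c→b9/s1 L1-HIT; vc=[]
#2 0x92→b9/s1 L1-HIT; vc=[]
#3 0x95→b9/s1 L1-HIT; vc=[]
#4 0x94→b9/s1 L1-HIT; vc=[]
#5 0x9b→b9/s1 L1-HIT; vc=[]
#6 0x96→b9/s1 L1-HIT; vc=[]
#7 0x96→b9/s1 L1-HIT; vc=[]
#8 0x36→b3/s1 MISS; vc=[9]
#9 0x3a→b3/s1 L1-HIT; vc=[9]
#10 0x5d→b5/s1 MISS; vc=[9,3]
#11 0x38→b3/s1 VC-HIT; vc=[9,5]
#12 0x34→b3/s1 L1-HIT; vc=[9,5]
#13 0x55→b5/s1 VC-HIT; vc=[9,3]
#14 0x35→b3/s1 VC-HIT; vc=[9,5]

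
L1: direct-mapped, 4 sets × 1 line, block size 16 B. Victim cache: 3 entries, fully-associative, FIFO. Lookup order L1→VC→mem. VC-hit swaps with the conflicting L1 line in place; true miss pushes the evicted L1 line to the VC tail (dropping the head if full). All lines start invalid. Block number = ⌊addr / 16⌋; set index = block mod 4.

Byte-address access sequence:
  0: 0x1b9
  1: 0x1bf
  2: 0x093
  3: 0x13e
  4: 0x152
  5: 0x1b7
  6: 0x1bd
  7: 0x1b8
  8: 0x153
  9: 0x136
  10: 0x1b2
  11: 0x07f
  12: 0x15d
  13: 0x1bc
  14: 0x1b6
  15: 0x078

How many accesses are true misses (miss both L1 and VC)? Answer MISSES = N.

  [0] addr=0x1b9 blk=27 s=3: MISS | VC []
  [1] addr=0x1bf blk=27 s=3: L1-HIT | VC []
  [2] addr=0x93 blk=9 s=1: MISS | VC []
  [3] addr=0x13e blk=19 s=3: MISS | VC [27]
  [4] addr=0x152 blk=21 s=1: MISS | VC [27, 9]
  [5] addr=0x1b7 blk=27 s=3: VC-HIT | VC [19, 9]
  [6] addr=0x1bd blk=27 s=3: L1-HIT | VC [19, 9]
  [7] addr=0x1b8 blk=27 s=3: L1-HIT | VC [19, 9]
  [8] addr=0x153 blk=21 s=1: L1-HIT | VC [19, 9]
  [9] addr=0x136 blk=19 s=3: VC-HIT | VC [27, 9]
  [10] addr=0x1b2 blk=27 s=3: VC-HIT | VC [19, 9]
  [11] addr=0x7f blk=7 s=3: MISS | VC [19, 9, 27]
  [12] addr=0x15d blk=21 s=1: L1-HIT | VC [19, 9, 27]
  [13] addr=0x1bc blk=27 s=3: VC-HIT | VC [19, 9, 7]
  [14] addr=0x1b6 blk=27 s=3: L1-HIT | VC [19, 9, 7]
  [15] addr=0x78 blk=7 s=3: VC-HIT | VC [19, 9, 27]

MISSES = 5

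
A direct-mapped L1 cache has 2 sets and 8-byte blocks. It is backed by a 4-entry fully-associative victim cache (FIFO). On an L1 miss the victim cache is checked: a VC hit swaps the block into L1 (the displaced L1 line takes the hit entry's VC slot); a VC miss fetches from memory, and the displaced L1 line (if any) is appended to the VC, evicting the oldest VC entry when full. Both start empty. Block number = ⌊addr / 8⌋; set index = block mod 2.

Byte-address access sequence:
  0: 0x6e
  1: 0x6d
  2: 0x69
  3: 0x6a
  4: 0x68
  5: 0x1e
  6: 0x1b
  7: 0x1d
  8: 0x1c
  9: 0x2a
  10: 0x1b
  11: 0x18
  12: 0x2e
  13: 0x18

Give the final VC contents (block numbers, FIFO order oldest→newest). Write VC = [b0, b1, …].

VC = [13, 5]

  [0] addr=0x6e blk=13 s=1: MISS | VC []
  [1] addr=0x6d blk=13 s=1: L1-HIT | VC []
  [2] addr=0x69 blk=13 s=1: L1-HIT | VC []
  [3] addr=0x6a blk=13 s=1: L1-HIT | VC []
  [4] addr=0x68 blk=13 s=1: L1-HIT | VC []
  [5] addr=0x1e blk=3 s=1: MISS | VC [13]
  [6] addr=0x1b blk=3 s=1: L1-HIT | VC [13]
  [7] addr=0x1d blk=3 s=1: L1-HIT | VC [13]
  [8] addr=0x1c blk=3 s=1: L1-HIT | VC [13]
  [9] addr=0x2a blk=5 s=1: MISS | VC [13, 3]
  [10] addr=0x1b blk=3 s=1: VC-HIT | VC [13, 5]
  [11] addr=0x18 blk=3 s=1: L1-HIT | VC [13, 5]
  [12] addr=0x2e blk=5 s=1: VC-HIT | VC [13, 3]
  [13] addr=0x18 blk=3 s=1: VC-HIT | VC [13, 5]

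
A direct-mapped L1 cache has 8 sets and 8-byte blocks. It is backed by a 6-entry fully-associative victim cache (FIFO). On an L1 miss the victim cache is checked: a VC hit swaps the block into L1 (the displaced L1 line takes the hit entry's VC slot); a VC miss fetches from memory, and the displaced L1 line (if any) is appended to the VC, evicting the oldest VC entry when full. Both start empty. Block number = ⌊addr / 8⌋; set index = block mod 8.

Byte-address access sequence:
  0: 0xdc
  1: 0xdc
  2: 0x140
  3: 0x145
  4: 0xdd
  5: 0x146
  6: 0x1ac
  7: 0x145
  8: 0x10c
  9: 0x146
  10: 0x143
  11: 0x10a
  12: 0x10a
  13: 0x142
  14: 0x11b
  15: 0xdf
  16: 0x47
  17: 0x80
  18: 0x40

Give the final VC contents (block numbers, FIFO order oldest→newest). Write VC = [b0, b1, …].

VC = [35, 40, 16]

0: 0xdc (blk 27, set 3) → MISS  vc=[]
1: 0xdc (blk 27, set 3) → L1-HIT  vc=[]
2: 0x140 (blk 40, set 0) → MISS  vc=[]
3: 0x145 (blk 40, set 0) → L1-HIT  vc=[]
4: 0xdd (blk 27, set 3) → L1-HIT  vc=[]
5: 0x146 (blk 40, set 0) → L1-HIT  vc=[]
6: 0x1ac (blk 53, set 5) → MISS  vc=[]
7: 0x145 (blk 40, set 0) → L1-HIT  vc=[]
8: 0x10c (blk 33, set 1) → MISS  vc=[]
9: 0x146 (blk 40, set 0) → L1-HIT  vc=[]
10: 0x143 (blk 40, set 0) → L1-HIT  vc=[]
11: 0x10a (blk 33, set 1) → L1-HIT  vc=[]
12: 0x10a (blk 33, set 1) → L1-HIT  vc=[]
13: 0x142 (blk 40, set 0) → L1-HIT  vc=[]
14: 0x11b (blk 35, set 3) → MISS  vc=[27]
15: 0xdf (blk 27, set 3) → VC-HIT  vc=[35]
16: 0x47 (blk 8, set 0) → MISS  vc=[35, 40]
17: 0x80 (blk 16, set 0) → MISS  vc=[35, 40, 8]
18: 0x40 (blk 8, set 0) → VC-HIT  vc=[35, 40, 16]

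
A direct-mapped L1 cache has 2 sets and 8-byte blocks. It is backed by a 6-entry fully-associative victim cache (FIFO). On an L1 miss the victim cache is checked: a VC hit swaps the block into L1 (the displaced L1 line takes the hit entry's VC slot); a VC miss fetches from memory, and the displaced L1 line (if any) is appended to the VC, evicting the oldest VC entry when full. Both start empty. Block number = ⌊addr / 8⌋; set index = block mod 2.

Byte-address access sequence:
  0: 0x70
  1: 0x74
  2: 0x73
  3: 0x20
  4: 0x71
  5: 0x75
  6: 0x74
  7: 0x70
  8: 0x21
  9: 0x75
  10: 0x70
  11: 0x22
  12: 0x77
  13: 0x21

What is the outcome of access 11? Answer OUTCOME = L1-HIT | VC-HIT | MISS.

OUTCOME = VC-HIT

  [0] addr=0x70 blk=14 s=0: MISS | VC []
  [1] addr=0x74 blk=14 s=0: L1-HIT | VC []
  [2] addr=0x73 blk=14 s=0: L1-HIT | VC []
  [3] addr=0x20 blk=4 s=0: MISS | VC [14]
  [4] addr=0x71 blk=14 s=0: VC-HIT | VC [4]
  [5] addr=0x75 blk=14 s=0: L1-HIT | VC [4]
  [6] addr=0x74 blk=14 s=0: L1-HIT | VC [4]
  [7] addr=0x70 blk=14 s=0: L1-HIT | VC [4]
  [8] addr=0x21 blk=4 s=0: VC-HIT | VC [14]
  [9] addr=0x75 blk=14 s=0: VC-HIT | VC [4]
  [10] addr=0x70 blk=14 s=0: L1-HIT | VC [4]
  [11] addr=0x22 blk=4 s=0: VC-HIT | VC [14]
  [12] addr=0x77 blk=14 s=0: VC-HIT | VC [4]
  [13] addr=0x21 blk=4 s=0: VC-HIT | VC [14]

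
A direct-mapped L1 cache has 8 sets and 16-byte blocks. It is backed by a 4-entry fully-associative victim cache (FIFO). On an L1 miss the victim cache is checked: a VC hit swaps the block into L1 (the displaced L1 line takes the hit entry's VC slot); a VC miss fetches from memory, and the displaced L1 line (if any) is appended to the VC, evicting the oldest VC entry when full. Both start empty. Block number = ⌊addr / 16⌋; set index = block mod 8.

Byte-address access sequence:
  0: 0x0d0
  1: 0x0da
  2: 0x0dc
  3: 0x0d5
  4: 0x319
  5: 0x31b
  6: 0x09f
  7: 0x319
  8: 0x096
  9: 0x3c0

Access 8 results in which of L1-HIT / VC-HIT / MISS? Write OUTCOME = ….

  [0] addr=0xd0 blk=13 s=5: MISS | VC []
  [1] addr=0xda blk=13 s=5: L1-HIT | VC []
  [2] addr=0xdc blk=13 s=5: L1-HIT | VC []
  [3] addr=0xd5 blk=13 s=5: L1-HIT | VC []
  [4] addr=0x319 blk=49 s=1: MISS | VC []
  [5] addr=0x31b blk=49 s=1: L1-HIT | VC []
  [6] addr=0x9f blk=9 s=1: MISS | VC [49]
  [7] addr=0x319 blk=49 s=1: VC-HIT | VC [9]
  [8] addr=0x96 blk=9 s=1: VC-HIT | VC [49]
  [9] addr=0x3c0 blk=60 s=4: MISS | VC [49]

OUTCOME = VC-HIT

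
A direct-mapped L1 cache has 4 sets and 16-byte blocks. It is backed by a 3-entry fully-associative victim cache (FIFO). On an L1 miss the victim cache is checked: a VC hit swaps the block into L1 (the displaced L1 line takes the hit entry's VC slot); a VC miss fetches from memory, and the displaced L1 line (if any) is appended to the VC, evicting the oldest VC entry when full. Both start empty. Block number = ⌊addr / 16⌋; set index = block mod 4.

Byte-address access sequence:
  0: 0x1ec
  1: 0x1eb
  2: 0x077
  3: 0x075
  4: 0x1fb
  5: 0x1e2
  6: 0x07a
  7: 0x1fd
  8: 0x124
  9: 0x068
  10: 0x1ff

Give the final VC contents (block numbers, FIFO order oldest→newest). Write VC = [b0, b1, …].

VC = [7, 30, 18]

  [0] addr=0x1ec blk=30 s=2: MISS | VC []
  [1] addr=0x1eb blk=30 s=2: L1-HIT | VC []
  [2] addr=0x77 blk=7 s=3: MISS | VC []
  [3] addr=0x75 blk=7 s=3: L1-HIT | VC []
  [4] addr=0x1fb blk=31 s=3: MISS | VC [7]
  [5] addr=0x1e2 blk=30 s=2: L1-HIT | VC [7]
  [6] addr=0x7a blk=7 s=3: VC-HIT | VC [31]
  [7] addr=0x1fd blk=31 s=3: VC-HIT | VC [7]
  [8] addr=0x124 blk=18 s=2: MISS | VC [7, 30]
  [9] addr=0x68 blk=6 s=2: MISS | VC [7, 30, 18]
  [10] addr=0x1ff blk=31 s=3: L1-HIT | VC [7, 30, 18]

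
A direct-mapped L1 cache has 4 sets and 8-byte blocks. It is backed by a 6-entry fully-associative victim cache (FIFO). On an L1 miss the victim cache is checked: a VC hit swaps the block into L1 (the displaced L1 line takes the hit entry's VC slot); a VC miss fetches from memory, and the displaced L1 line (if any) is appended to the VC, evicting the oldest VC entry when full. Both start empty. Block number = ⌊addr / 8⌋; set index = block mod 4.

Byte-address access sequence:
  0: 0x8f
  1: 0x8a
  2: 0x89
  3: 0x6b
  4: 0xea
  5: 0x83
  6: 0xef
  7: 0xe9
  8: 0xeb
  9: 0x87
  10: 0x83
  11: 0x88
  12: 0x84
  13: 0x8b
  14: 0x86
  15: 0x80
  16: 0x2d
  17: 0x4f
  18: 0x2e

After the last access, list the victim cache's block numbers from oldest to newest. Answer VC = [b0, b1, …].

VC = [29, 13, 17, 9]

  [0] addr=0x8f blk=17 s=1: MISS | VC []
  [1] addr=0x8a blk=17 s=1: L1-HIT | VC []
  [2] addr=0x89 blk=17 s=1: L1-HIT | VC []
  [3] addr=0x6b blk=13 s=1: MISS | VC [17]
  [4] addr=0xea blk=29 s=1: MISS | VC [17, 13]
  [5] addr=0x83 blk=16 s=0: MISS | VC [17, 13]
  [6] addr=0xef blk=29 s=1: L1-HIT | VC [17, 13]
  [7] addr=0xe9 blk=29 s=1: L1-HIT | VC [17, 13]
  [8] addr=0xeb blk=29 s=1: L1-HIT | VC [17, 13]
  [9] addr=0x87 blk=16 s=0: L1-HIT | VC [17, 13]
  [10] addr=0x83 blk=16 s=0: L1-HIT | VC [17, 13]
  [11] addr=0x88 blk=17 s=1: VC-HIT | VC [29, 13]
  [12] addr=0x84 blk=16 s=0: L1-HIT | VC [29, 13]
  [13] addr=0x8b blk=17 s=1: L1-HIT | VC [29, 13]
  [14] addr=0x86 blk=16 s=0: L1-HIT | VC [29, 13]
  [15] addr=0x80 blk=16 s=0: L1-HIT | VC [29, 13]
  [16] addr=0x2d blk=5 s=1: MISS | VC [29, 13, 17]
  [17] addr=0x4f blk=9 s=1: MISS | VC [29, 13, 17, 5]
  [18] addr=0x2e blk=5 s=1: VC-HIT | VC [29, 13, 17, 9]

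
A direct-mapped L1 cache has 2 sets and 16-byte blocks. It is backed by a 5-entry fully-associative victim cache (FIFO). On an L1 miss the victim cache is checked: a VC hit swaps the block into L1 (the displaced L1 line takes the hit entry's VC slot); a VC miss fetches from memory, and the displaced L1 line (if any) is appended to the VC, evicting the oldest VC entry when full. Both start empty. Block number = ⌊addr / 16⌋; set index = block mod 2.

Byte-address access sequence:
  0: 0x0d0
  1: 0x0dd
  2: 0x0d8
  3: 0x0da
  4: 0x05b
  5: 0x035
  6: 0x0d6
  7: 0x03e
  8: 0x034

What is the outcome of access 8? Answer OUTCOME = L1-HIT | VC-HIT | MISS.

OUTCOME = L1-HIT

  [0] addr=0xd0 blk=13 s=1: MISS | VC []
  [1] addr=0xdd blk=13 s=1: L1-HIT | VC []
  [2] addr=0xd8 blk=13 s=1: L1-HIT | VC []
  [3] addr=0xda blk=13 s=1: L1-HIT | VC []
  [4] addr=0x5b blk=5 s=1: MISS | VC [13]
  [5] addr=0x35 blk=3 s=1: MISS | VC [13, 5]
  [6] addr=0xd6 blk=13 s=1: VC-HIT | VC [3, 5]
  [7] addr=0x3e blk=3 s=1: VC-HIT | VC [13, 5]
  [8] addr=0x34 blk=3 s=1: L1-HIT | VC [13, 5]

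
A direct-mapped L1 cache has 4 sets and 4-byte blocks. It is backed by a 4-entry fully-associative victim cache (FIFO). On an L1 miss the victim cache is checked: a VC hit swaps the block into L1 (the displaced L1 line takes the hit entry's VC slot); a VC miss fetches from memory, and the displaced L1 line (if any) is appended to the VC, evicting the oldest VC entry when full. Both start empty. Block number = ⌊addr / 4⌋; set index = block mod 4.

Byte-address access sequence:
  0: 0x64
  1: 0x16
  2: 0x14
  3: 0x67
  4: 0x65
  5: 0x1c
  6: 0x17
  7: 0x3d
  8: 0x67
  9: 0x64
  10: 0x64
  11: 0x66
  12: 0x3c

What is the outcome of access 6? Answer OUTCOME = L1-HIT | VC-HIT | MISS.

  [0] addr=0x64 blk=25 s=1: MISS | VC []
  [1] addr=0x16 blk=5 s=1: MISS | VC [25]
  [2] addr=0x14 blk=5 s=1: L1-HIT | VC [25]
  [3] addr=0x67 blk=25 s=1: VC-HIT | VC [5]
  [4] addr=0x65 blk=25 s=1: L1-HIT | VC [5]
  [5] addr=0x1c blk=7 s=3: MISS | VC [5]
  [6] addr=0x17 blk=5 s=1: VC-HIT | VC [25]
  [7] addr=0x3d blk=15 s=3: MISS | VC [25, 7]
  [8] addr=0x67 blk=25 s=1: VC-HIT | VC [5, 7]
  [9] addr=0x64 blk=25 s=1: L1-HIT | VC [5, 7]
  [10] addr=0x64 blk=25 s=1: L1-HIT | VC [5, 7]
  [11] addr=0x66 blk=25 s=1: L1-HIT | VC [5, 7]
  [12] addr=0x3c blk=15 s=3: L1-HIT | VC [5, 7]

OUTCOME = VC-HIT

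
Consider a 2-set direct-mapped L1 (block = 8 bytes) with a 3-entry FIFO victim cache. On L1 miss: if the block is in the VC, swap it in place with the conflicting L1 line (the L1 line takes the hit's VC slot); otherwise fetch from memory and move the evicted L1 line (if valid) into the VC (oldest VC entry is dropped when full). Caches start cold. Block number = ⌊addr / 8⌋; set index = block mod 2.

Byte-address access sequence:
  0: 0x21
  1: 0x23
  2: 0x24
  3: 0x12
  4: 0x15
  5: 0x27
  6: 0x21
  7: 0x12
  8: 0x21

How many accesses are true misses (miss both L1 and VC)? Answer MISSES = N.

MISSES = 2

  [0] addr=0x21 blk=4 s=0: MISS | VC []
  [1] addr=0x23 blk=4 s=0: L1-HIT | VC []
  [2] addr=0x24 blk=4 s=0: L1-HIT | VC []
  [3] addr=0x12 blk=2 s=0: MISS | VC [4]
  [4] addr=0x15 blk=2 s=0: L1-HIT | VC [4]
  [5] addr=0x27 blk=4 s=0: VC-HIT | VC [2]
  [6] addr=0x21 blk=4 s=0: L1-HIT | VC [2]
  [7] addr=0x12 blk=2 s=0: VC-HIT | VC [4]
  [8] addr=0x21 blk=4 s=0: VC-HIT | VC [2]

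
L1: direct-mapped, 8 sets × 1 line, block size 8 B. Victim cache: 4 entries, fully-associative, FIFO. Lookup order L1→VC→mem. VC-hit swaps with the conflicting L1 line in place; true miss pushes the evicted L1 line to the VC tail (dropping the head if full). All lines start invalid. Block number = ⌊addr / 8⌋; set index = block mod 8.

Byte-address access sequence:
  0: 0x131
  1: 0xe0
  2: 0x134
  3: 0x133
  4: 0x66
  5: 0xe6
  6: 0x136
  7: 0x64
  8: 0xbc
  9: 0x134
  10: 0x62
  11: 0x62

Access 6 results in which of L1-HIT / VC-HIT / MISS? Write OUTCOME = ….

OUTCOME = L1-HIT

  [0] addr=0x131 blk=38 s=6: MISS | VC []
  [1] addr=0xe0 blk=28 s=4: MISS | VC []
  [2] addr=0x134 blk=38 s=6: L1-HIT | VC []
  [3] addr=0x133 blk=38 s=6: L1-HIT | VC []
  [4] addr=0x66 blk=12 s=4: MISS | VC [28]
  [5] addr=0xe6 blk=28 s=4: VC-HIT | VC [12]
  [6] addr=0x136 blk=38 s=6: L1-HIT | VC [12]
  [7] addr=0x64 blk=12 s=4: VC-HIT | VC [28]
  [8] addr=0xbc blk=23 s=7: MISS | VC [28]
  [9] addr=0x134 blk=38 s=6: L1-HIT | VC [28]
  [10] addr=0x62 blk=12 s=4: L1-HIT | VC [28]
  [11] addr=0x62 blk=12 s=4: L1-HIT | VC [28]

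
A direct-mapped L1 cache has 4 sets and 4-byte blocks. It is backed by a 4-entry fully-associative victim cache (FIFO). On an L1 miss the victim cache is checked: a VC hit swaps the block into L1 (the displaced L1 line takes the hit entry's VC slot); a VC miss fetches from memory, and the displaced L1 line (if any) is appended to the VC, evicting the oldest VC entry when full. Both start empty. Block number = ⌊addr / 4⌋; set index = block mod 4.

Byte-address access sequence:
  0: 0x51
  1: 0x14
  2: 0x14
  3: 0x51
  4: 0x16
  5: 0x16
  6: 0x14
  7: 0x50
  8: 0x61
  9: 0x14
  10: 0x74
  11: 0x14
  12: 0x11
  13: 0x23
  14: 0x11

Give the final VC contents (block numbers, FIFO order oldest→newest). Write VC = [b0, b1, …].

#0 0x51→b20/s0 MISS; vc=[]
#1 0x14→b5/s1 MISS; vc=[]
#2 0x14→b5/s1 L1-HIT; vc=[]
#3 0x51→b20/s0 L1-HIT; vc=[]
#4 0x16→b5/s1 L1-HIT; vc=[]
#5 0x16→b5/s1 L1-HIT; vc=[]
#6 0x14→b5/s1 L1-HIT; vc=[]
#7 0x50→b20/s0 L1-HIT; vc=[]
#8 0x61→b24/s0 MISS; vc=[20]
#9 0x14→b5/s1 L1-HIT; vc=[20]
#10 0x74→b29/s1 MISS; vc=[20,5]
#11 0x14→b5/s1 VC-HIT; vc=[20,29]
#12 0x11→b4/s0 MISS; vc=[20,29,24]
#13 0x23→b8/s0 MISS; vc=[20,29,24,4]
#14 0x11→b4/s0 VC-HIT; vc=[20,29,24,8]

VC = [20, 29, 24, 8]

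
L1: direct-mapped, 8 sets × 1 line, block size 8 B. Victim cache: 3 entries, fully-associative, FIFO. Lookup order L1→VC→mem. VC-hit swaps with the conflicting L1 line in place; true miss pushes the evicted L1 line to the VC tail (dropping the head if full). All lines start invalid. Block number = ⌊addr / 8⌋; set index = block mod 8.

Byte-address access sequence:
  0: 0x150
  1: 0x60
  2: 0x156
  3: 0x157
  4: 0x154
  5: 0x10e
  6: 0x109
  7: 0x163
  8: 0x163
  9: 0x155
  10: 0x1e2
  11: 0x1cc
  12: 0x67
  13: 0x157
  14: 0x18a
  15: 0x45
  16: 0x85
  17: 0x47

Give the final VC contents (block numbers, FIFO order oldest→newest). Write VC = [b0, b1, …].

VC = [33, 57, 16]

0: 0x150 (blk 42, set 2) → MISS  vc=[]
1: 0x60 (blk 12, set 4) → MISS  vc=[]
2: 0x156 (blk 42, set 2) → L1-HIT  vc=[]
3: 0x157 (blk 42, set 2) → L1-HIT  vc=[]
4: 0x154 (blk 42, set 2) → L1-HIT  vc=[]
5: 0x10e (blk 33, set 1) → MISS  vc=[]
6: 0x109 (blk 33, set 1) → L1-HIT  vc=[]
7: 0x163 (blk 44, set 4) → MISS  vc=[12]
8: 0x163 (blk 44, set 4) → L1-HIT  vc=[12]
9: 0x155 (blk 42, set 2) → L1-HIT  vc=[12]
10: 0x1e2 (blk 60, set 4) → MISS  vc=[12, 44]
11: 0x1cc (blk 57, set 1) → MISS  vc=[12, 44, 33]
12: 0x67 (blk 12, set 4) → VC-HIT  vc=[60, 44, 33]
13: 0x157 (blk 42, set 2) → L1-HIT  vc=[60, 44, 33]
14: 0x18a (blk 49, set 1) → MISS  vc=[44, 33, 57]
15: 0x45 (blk 8, set 0) → MISS  vc=[44, 33, 57]
16: 0x85 (blk 16, set 0) → MISS  vc=[33, 57, 8]
17: 0x47 (blk 8, set 0) → VC-HIT  vc=[33, 57, 16]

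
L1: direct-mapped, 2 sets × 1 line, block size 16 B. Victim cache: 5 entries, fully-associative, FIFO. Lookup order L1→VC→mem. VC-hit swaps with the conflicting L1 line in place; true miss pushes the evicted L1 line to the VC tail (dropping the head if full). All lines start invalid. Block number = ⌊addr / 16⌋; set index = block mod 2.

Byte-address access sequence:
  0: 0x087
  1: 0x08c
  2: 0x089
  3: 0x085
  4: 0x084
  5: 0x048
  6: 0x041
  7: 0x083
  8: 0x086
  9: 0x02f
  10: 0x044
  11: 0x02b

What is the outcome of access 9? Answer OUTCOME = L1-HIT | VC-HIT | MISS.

OUTCOME = MISS

0: 0x87 (blk 8, set 0) → MISS  vc=[]
1: 0x8c (blk 8, set 0) → L1-HIT  vc=[]
2: 0x89 (blk 8, set 0) → L1-HIT  vc=[]
3: 0x85 (blk 8, set 0) → L1-HIT  vc=[]
4: 0x84 (blk 8, set 0) → L1-HIT  vc=[]
5: 0x48 (blk 4, set 0) → MISS  vc=[8]
6: 0x41 (blk 4, set 0) → L1-HIT  vc=[8]
7: 0x83 (blk 8, set 0) → VC-HIT  vc=[4]
8: 0x86 (blk 8, set 0) → L1-HIT  vc=[4]
9: 0x2f (blk 2, set 0) → MISS  vc=[4, 8]
10: 0x44 (blk 4, set 0) → VC-HIT  vc=[2, 8]
11: 0x2b (blk 2, set 0) → VC-HIT  vc=[4, 8]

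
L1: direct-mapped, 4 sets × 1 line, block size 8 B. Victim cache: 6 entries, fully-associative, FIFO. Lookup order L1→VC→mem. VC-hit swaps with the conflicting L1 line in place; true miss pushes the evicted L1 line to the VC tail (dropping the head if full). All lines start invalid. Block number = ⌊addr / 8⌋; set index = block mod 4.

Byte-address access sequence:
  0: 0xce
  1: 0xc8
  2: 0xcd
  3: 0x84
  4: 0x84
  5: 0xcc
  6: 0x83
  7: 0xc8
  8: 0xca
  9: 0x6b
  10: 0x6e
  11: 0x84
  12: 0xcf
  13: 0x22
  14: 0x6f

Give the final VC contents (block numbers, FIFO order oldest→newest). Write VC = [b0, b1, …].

VC = [25, 16]

#0 0xce→b25/s1 MISS; vc=[]
#1 0xc8→b25/s1 L1-HIT; vc=[]
#2 0xcd→b25/s1 L1-HIT; vc=[]
#3 0x84→b16/s0 MISS; vc=[]
#4 0x84→b16/s0 L1-HIT; vc=[]
#5 0xcc→b25/s1 L1-HIT; vc=[]
#6 0x83→b16/s0 L1-HIT; vc=[]
#7 0xc8→b25/s1 L1-HIT; vc=[]
#8 0xca→b25/s1 L1-HIT; vc=[]
#9 0x6b→b13/s1 MISS; vc=[25]
#10 0x6e→b13/s1 L1-HIT; vc=[25]
#11 0x84→b16/s0 L1-HIT; vc=[25]
#12 0xcf→b25/s1 VC-HIT; vc=[13]
#13 0x22→b4/s0 MISS; vc=[13,16]
#14 0x6f→b13/s1 VC-HIT; vc=[25,16]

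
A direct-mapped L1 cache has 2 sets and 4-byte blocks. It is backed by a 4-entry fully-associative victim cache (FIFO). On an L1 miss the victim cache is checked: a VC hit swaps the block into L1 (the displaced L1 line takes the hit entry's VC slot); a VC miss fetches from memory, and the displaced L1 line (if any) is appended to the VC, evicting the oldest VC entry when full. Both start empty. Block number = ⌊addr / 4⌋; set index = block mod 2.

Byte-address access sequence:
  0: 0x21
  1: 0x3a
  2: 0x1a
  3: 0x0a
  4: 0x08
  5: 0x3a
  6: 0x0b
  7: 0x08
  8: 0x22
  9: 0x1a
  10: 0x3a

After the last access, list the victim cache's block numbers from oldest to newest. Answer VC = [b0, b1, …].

VC = [2, 6, 8]

#0 0x21→b8/s0 MISS; vc=[]
#1 0x3a→b14/s0 MISS; vc=[8]
#2 0x1a→b6/s0 MISS; vc=[8,14]
#3 0xa→b2/s0 MISS; vc=[8,14,6]
#4 0x8→b2/s0 L1-HIT; vc=[8,14,6]
#5 0x3a→b14/s0 VC-HIT; vc=[8,2,6]
#6 0xb→b2/s0 VC-HIT; vc=[8,14,6]
#7 0x8→b2/s0 L1-HIT; vc=[8,14,6]
#8 0x22→b8/s0 VC-HIT; vc=[2,14,6]
#9 0x1a→b6/s0 VC-HIT; vc=[2,14,8]
#10 0x3a→b14/s0 VC-HIT; vc=[2,6,8]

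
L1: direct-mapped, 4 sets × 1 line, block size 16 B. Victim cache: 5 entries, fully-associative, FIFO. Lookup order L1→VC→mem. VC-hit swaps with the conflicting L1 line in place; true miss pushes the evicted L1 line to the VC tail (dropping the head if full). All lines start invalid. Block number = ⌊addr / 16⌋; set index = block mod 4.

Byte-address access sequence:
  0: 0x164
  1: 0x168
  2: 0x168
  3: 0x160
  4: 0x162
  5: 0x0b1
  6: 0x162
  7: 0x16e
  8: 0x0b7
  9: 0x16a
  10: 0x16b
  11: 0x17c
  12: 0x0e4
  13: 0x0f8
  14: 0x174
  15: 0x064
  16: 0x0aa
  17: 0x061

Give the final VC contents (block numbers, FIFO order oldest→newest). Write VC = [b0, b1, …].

VC = [11, 22, 15, 14, 10]

  [0] addr=0x164 blk=22 s=2: MISS | VC []
  [1] addr=0x168 blk=22 s=2: L1-HIT | VC []
  [2] addr=0x168 blk=22 s=2: L1-HIT | VC []
  [3] addr=0x160 blk=22 s=2: L1-HIT | VC []
  [4] addr=0x162 blk=22 s=2: L1-HIT | VC []
  [5] addr=0xb1 blk=11 s=3: MISS | VC []
  [6] addr=0x162 blk=22 s=2: L1-HIT | VC []
  [7] addr=0x16e blk=22 s=2: L1-HIT | VC []
  [8] addr=0xb7 blk=11 s=3: L1-HIT | VC []
  [9] addr=0x16a blk=22 s=2: L1-HIT | VC []
  [10] addr=0x16b blk=22 s=2: L1-HIT | VC []
  [11] addr=0x17c blk=23 s=3: MISS | VC [11]
  [12] addr=0xe4 blk=14 s=2: MISS | VC [11, 22]
  [13] addr=0xf8 blk=15 s=3: MISS | VC [11, 22, 23]
  [14] addr=0x174 blk=23 s=3: VC-HIT | VC [11, 22, 15]
  [15] addr=0x64 blk=6 s=2: MISS | VC [11, 22, 15, 14]
  [16] addr=0xaa blk=10 s=2: MISS | VC [11, 22, 15, 14, 6]
  [17] addr=0x61 blk=6 s=2: VC-HIT | VC [11, 22, 15, 14, 10]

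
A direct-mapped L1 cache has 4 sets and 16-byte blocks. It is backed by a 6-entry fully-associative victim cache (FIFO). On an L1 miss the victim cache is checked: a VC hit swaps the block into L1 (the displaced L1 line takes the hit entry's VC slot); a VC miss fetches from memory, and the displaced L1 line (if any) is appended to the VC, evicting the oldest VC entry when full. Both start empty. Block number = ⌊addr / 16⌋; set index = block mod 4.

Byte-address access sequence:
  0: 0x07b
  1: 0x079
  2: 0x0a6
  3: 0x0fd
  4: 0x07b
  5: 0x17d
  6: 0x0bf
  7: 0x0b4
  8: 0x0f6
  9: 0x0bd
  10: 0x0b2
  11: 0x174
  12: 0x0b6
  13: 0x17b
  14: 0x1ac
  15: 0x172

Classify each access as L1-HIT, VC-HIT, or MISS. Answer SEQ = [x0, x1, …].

SEQ = [MISS, L1-HIT, MISS, MISS, VC-HIT, MISS, MISS, L1-HIT, VC-HIT, VC-HIT, L1-HIT, VC-HIT, VC-HIT, VC-HIT, MISS, L1-HIT]

0: 0x7b (blk 7, set 3) → MISS  vc=[]
1: 0x79 (blk 7, set 3) → L1-HIT  vc=[]
2: 0xa6 (blk 10, set 2) → MISS  vc=[]
3: 0xfd (blk 15, set 3) → MISS  vc=[7]
4: 0x7b (blk 7, set 3) → VC-HIT  vc=[15]
5: 0x17d (blk 23, set 3) → MISS  vc=[15, 7]
6: 0xbf (blk 11, set 3) → MISS  vc=[15, 7, 23]
7: 0xb4 (blk 11, set 3) → L1-HIT  vc=[15, 7, 23]
8: 0xf6 (blk 15, set 3) → VC-HIT  vc=[11, 7, 23]
9: 0xbd (blk 11, set 3) → VC-HIT  vc=[15, 7, 23]
10: 0xb2 (blk 11, set 3) → L1-HIT  vc=[15, 7, 23]
11: 0x174 (blk 23, set 3) → VC-HIT  vc=[15, 7, 11]
12: 0xb6 (blk 11, set 3) → VC-HIT  vc=[15, 7, 23]
13: 0x17b (blk 23, set 3) → VC-HIT  vc=[15, 7, 11]
14: 0x1ac (blk 26, set 2) → MISS  vc=[15, 7, 11, 10]
15: 0x172 (blk 23, set 3) → L1-HIT  vc=[15, 7, 11, 10]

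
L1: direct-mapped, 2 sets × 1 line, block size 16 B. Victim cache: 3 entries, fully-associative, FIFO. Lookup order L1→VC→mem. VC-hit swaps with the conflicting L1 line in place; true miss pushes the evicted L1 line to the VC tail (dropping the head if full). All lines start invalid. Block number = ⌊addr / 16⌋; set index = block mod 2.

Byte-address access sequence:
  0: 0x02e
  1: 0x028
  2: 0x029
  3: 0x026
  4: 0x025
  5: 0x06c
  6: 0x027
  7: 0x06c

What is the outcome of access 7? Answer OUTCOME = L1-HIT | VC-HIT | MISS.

0: 0x2e (blk 2, set 0) → MISS  vc=[]
1: 0x28 (blk 2, set 0) → L1-HIT  vc=[]
2: 0x29 (blk 2, set 0) → L1-HIT  vc=[]
3: 0x26 (blk 2, set 0) → L1-HIT  vc=[]
4: 0x25 (blk 2, set 0) → L1-HIT  vc=[]
5: 0x6c (blk 6, set 0) → MISS  vc=[2]
6: 0x27 (blk 2, set 0) → VC-HIT  vc=[6]
7: 0x6c (blk 6, set 0) → VC-HIT  vc=[2]

OUTCOME = VC-HIT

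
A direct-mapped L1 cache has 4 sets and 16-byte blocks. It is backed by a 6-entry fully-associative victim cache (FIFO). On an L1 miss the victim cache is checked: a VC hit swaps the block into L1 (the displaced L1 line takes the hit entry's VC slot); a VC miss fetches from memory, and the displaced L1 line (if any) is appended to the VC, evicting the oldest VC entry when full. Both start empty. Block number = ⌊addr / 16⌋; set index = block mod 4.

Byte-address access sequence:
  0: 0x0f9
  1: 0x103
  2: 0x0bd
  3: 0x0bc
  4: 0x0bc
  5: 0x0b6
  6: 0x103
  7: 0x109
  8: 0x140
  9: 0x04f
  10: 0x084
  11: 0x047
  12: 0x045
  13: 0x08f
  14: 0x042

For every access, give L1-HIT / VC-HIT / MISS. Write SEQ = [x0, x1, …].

SEQ = [MISS, MISS, MISS, L1-HIT, L1-HIT, L1-HIT, L1-HIT, L1-HIT, MISS, MISS, MISS, VC-HIT, L1-HIT, VC-HIT, VC-HIT]

  [0] addr=0xf9 blk=15 s=3: MISS | VC []
  [1] addr=0x103 blk=16 s=0: MISS | VC []
  [2] addr=0xbd blk=11 s=3: MISS | VC [15]
  [3] addr=0xbc blk=11 s=3: L1-HIT | VC [15]
  [4] addr=0xbc blk=11 s=3: L1-HIT | VC [15]
  [5] addr=0xb6 blk=11 s=3: L1-HIT | VC [15]
  [6] addr=0x103 blk=16 s=0: L1-HIT | VC [15]
  [7] addr=0x109 blk=16 s=0: L1-HIT | VC [15]
  [8] addr=0x140 blk=20 s=0: MISS | VC [15, 16]
  [9] addr=0x4f blk=4 s=0: MISS | VC [15, 16, 20]
  [10] addr=0x84 blk=8 s=0: MISS | VC [15, 16, 20, 4]
  [11] addr=0x47 blk=4 s=0: VC-HIT | VC [15, 16, 20, 8]
  [12] addr=0x45 blk=4 s=0: L1-HIT | VC [15, 16, 20, 8]
  [13] addr=0x8f blk=8 s=0: VC-HIT | VC [15, 16, 20, 4]
  [14] addr=0x42 blk=4 s=0: VC-HIT | VC [15, 16, 20, 8]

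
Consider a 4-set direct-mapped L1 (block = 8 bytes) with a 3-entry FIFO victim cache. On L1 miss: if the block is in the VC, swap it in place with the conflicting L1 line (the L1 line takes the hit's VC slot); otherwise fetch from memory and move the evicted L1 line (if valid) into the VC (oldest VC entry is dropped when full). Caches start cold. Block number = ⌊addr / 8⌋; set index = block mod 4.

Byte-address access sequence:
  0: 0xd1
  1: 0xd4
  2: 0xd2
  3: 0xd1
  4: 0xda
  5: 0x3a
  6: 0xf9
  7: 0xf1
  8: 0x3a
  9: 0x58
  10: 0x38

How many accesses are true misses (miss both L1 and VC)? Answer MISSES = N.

#0 0xd1→b26/s2 MISS; vc=[]
#1 0xd4→b26/s2 L1-HIT; vc=[]
#2 0xd2→b26/s2 L1-HIT; vc=[]
#3 0xd1→b26/s2 L1-HIT; vc=[]
#4 0xda→b27/s3 MISS; vc=[]
#5 0x3a→b7/s3 MISS; vc=[27]
#6 0xf9→b31/s3 MISS; vc=[27,7]
#7 0xf1→b30/s2 MISS; vc=[27,7,26]
#8 0x3a→b7/s3 VC-HIT; vc=[27,31,26]
#9 0x58→b11/s3 MISS; vc=[31,26,7]
#10 0x38→b7/s3 VC-HIT; vc=[31,26,11]

MISSES = 6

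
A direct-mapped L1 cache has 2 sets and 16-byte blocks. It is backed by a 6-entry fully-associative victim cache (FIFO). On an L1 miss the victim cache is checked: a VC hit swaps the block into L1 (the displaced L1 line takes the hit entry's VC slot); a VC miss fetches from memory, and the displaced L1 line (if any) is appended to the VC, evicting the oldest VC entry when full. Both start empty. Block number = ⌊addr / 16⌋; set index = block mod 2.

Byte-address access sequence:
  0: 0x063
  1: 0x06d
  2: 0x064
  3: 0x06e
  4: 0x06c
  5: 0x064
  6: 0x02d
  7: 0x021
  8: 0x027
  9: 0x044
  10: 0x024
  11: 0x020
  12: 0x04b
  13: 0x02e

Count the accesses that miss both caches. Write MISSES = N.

MISSES = 3

  [0] addr=0x63 blk=6 s=0: MISS | VC []
  [1] addr=0x6d blk=6 s=0: L1-HIT | VC []
  [2] addr=0x64 blk=6 s=0: L1-HIT | VC []
  [3] addr=0x6e blk=6 s=0: L1-HIT | VC []
  [4] addr=0x6c blk=6 s=0: L1-HIT | VC []
  [5] addr=0x64 blk=6 s=0: L1-HIT | VC []
  [6] addr=0x2d blk=2 s=0: MISS | VC [6]
  [7] addr=0x21 blk=2 s=0: L1-HIT | VC [6]
  [8] addr=0x27 blk=2 s=0: L1-HIT | VC [6]
  [9] addr=0x44 blk=4 s=0: MISS | VC [6, 2]
  [10] addr=0x24 blk=2 s=0: VC-HIT | VC [6, 4]
  [11] addr=0x20 blk=2 s=0: L1-HIT | VC [6, 4]
  [12] addr=0x4b blk=4 s=0: VC-HIT | VC [6, 2]
  [13] addr=0x2e blk=2 s=0: VC-HIT | VC [6, 4]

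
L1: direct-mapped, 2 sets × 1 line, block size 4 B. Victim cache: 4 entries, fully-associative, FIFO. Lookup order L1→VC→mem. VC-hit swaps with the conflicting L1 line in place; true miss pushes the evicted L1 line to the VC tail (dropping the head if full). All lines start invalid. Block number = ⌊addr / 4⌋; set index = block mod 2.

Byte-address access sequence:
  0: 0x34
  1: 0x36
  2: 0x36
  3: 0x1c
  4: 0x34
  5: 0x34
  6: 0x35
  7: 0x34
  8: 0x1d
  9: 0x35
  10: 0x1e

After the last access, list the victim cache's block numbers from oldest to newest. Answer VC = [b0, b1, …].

VC = [13]

  [0] addr=0x34 blk=13 s=1: MISS | VC []
  [1] addr=0x36 blk=13 s=1: L1-HIT | VC []
  [2] addr=0x36 blk=13 s=1: L1-HIT | VC []
  [3] addr=0x1c blk=7 s=1: MISS | VC [13]
  [4] addr=0x34 blk=13 s=1: VC-HIT | VC [7]
  [5] addr=0x34 blk=13 s=1: L1-HIT | VC [7]
  [6] addr=0x35 blk=13 s=1: L1-HIT | VC [7]
  [7] addr=0x34 blk=13 s=1: L1-HIT | VC [7]
  [8] addr=0x1d blk=7 s=1: VC-HIT | VC [13]
  [9] addr=0x35 blk=13 s=1: VC-HIT | VC [7]
  [10] addr=0x1e blk=7 s=1: VC-HIT | VC [13]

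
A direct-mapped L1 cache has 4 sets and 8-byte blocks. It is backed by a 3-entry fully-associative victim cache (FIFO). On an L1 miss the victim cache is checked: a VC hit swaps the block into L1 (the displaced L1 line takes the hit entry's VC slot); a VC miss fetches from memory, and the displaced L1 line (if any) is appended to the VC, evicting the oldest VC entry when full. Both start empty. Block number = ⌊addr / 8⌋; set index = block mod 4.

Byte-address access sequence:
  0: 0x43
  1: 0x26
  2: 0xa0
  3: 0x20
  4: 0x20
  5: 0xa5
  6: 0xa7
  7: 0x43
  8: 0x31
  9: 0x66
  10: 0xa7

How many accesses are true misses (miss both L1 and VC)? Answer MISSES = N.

0: 0x43 (blk 8, set 0) → MISS  vc=[]
1: 0x26 (blk 4, set 0) → MISS  vc=[8]
2: 0xa0 (blk 20, set 0) → MISS  vc=[8, 4]
3: 0x20 (blk 4, set 0) → VC-HIT  vc=[8, 20]
4: 0x20 (blk 4, set 0) → L1-HIT  vc=[8, 20]
5: 0xa5 (blk 20, set 0) → VC-HIT  vc=[8, 4]
6: 0xa7 (blk 20, set 0) → L1-HIT  vc=[8, 4]
7: 0x43 (blk 8, set 0) → VC-HIT  vc=[20, 4]
8: 0x31 (blk 6, set 2) → MISS  vc=[20, 4]
9: 0x66 (blk 12, set 0) → MISS  vc=[20, 4, 8]
10: 0xa7 (blk 20, set 0) → VC-HIT  vc=[12, 4, 8]

MISSES = 5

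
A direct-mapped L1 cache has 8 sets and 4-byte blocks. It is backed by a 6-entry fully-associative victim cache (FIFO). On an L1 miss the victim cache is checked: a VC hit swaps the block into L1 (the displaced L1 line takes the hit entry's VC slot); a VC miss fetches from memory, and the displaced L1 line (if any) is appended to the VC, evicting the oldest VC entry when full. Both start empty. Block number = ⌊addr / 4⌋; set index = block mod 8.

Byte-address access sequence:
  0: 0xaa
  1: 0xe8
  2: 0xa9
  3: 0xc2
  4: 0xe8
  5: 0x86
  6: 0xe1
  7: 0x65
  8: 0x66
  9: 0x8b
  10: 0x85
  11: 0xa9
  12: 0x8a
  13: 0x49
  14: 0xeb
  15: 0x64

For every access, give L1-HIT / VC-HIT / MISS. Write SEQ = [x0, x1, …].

  [0] addr=0xaa blk=42 s=2: MISS | VC []
  [1] addr=0xe8 blk=58 s=2: MISS | VC [42]
  [2] addr=0xa9 blk=42 s=2: VC-HIT | VC [58]
  [3] addr=0xc2 blk=48 s=0: MISS | VC [58]
  [4] addr=0xe8 blk=58 s=2: VC-HIT | VC [42]
  [5] addr=0x86 blk=33 s=1: MISS | VC [42]
  [6] addr=0xe1 blk=56 s=0: MISS | VC [42, 48]
  [7] addr=0x65 blk=25 s=1: MISS | VC [42, 48, 33]
  [8] addr=0x66 blk=25 s=1: L1-HIT | VC [42, 48, 33]
  [9] addr=0x8b blk=34 s=2: MISS | VC [42, 48, 33, 58]
  [10] addr=0x85 blk=33 s=1: VC-HIT | VC [42, 48, 25, 58]
  [11] addr=0xa9 blk=42 s=2: VC-HIT | VC [34, 48, 25, 58]
  [12] addr=0x8a blk=34 s=2: VC-HIT | VC [42, 48, 25, 58]
  [13] addr=0x49 blk=18 s=2: MISS | VC [42, 48, 25, 58, 34]
  [14] addr=0xeb blk=58 s=2: VC-HIT | VC [42, 48, 25, 18, 34]
  [15] addr=0x64 blk=25 s=1: VC-HIT | VC [42, 48, 33, 18, 34]

SEQ = [MISS, MISS, VC-HIT, MISS, VC-HIT, MISS, MISS, MISS, L1-HIT, MISS, VC-HIT, VC-HIT, VC-HIT, MISS, VC-HIT, VC-HIT]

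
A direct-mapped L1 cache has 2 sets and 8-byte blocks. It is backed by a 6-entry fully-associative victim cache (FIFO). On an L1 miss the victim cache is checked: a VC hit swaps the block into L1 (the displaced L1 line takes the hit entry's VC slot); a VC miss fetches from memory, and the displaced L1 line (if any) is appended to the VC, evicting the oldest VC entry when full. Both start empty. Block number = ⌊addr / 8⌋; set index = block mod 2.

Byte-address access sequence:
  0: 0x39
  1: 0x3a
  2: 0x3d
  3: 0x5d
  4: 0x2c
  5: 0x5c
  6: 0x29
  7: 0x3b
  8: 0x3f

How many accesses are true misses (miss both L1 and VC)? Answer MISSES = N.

MISSES = 3

  [0] addr=0x39 blk=7 s=1: MISS | VC []
  [1] addr=0x3a blk=7 s=1: L1-HIT | VC []
  [2] addr=0x3d blk=7 s=1: L1-HIT | VC []
  [3] addr=0x5d blk=11 s=1: MISS | VC [7]
  [4] addr=0x2c blk=5 s=1: MISS | VC [7, 11]
  [5] addr=0x5c blk=11 s=1: VC-HIT | VC [7, 5]
  [6] addr=0x29 blk=5 s=1: VC-HIT | VC [7, 11]
  [7] addr=0x3b blk=7 s=1: VC-HIT | VC [5, 11]
  [8] addr=0x3f blk=7 s=1: L1-HIT | VC [5, 11]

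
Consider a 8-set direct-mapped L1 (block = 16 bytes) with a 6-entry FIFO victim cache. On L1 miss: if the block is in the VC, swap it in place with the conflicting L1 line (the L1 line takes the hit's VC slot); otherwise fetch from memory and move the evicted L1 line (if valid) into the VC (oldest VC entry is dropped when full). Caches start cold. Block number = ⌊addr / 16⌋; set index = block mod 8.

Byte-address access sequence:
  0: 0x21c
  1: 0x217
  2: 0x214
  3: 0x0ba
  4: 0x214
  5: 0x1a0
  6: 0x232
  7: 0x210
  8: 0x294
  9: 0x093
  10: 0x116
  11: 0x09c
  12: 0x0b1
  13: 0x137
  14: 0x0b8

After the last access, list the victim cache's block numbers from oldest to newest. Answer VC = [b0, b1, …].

VC = [35, 33, 41, 17, 19]

  [0] addr=0x21c blk=33 s=1: MISS | VC []
  [1] addr=0x217 blk=33 s=1: L1-HIT | VC []
  [2] addr=0x214 blk=33 s=1: L1-HIT | VC []
  [3] addr=0xba blk=11 s=3: MISS | VC []
  [4] addr=0x214 blk=33 s=1: L1-HIT | VC []
  [5] addr=0x1a0 blk=26 s=2: MISS | VC []
  [6] addr=0x232 blk=35 s=3: MISS | VC [11]
  [7] addr=0x210 blk=33 s=1: L1-HIT | VC [11]
  [8] addr=0x294 blk=41 s=1: MISS | VC [11, 33]
  [9] addr=0x93 blk=9 s=1: MISS | VC [11, 33, 41]
  [10] addr=0x116 blk=17 s=1: MISS | VC [11, 33, 41, 9]
  [11] addr=0x9c blk=9 s=1: VC-HIT | VC [11, 33, 41, 17]
  [12] addr=0xb1 blk=11 s=3: VC-HIT | VC [35, 33, 41, 17]
  [13] addr=0x137 blk=19 s=3: MISS | VC [35, 33, 41, 17, 11]
  [14] addr=0xb8 blk=11 s=3: VC-HIT | VC [35, 33, 41, 17, 19]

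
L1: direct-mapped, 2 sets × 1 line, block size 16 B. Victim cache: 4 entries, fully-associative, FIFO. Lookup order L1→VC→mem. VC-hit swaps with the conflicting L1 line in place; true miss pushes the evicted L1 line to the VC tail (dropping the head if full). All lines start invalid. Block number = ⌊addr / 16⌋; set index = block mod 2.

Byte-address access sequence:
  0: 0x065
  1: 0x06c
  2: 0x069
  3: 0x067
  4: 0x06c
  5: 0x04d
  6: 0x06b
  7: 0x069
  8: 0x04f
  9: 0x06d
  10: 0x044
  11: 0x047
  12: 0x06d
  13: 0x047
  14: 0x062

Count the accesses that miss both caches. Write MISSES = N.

  [0] addr=0x65 blk=6 s=0: MISS | VC []
  [1] addr=0x6c blk=6 s=0: L1-HIT | VC []
  [2] addr=0x69 blk=6 s=0: L1-HIT | VC []
  [3] addr=0x67 blk=6 s=0: L1-HIT | VC []
  [4] addr=0x6c blk=6 s=0: L1-HIT | VC []
  [5] addr=0x4d blk=4 s=0: MISS | VC [6]
  [6] addr=0x6b blk=6 s=0: VC-HIT | VC [4]
  [7] addr=0x69 blk=6 s=0: L1-HIT | VC [4]
  [8] addr=0x4f blk=4 s=0: VC-HIT | VC [6]
  [9] addr=0x6d blk=6 s=0: VC-HIT | VC [4]
  [10] addr=0x44 blk=4 s=0: VC-HIT | VC [6]
  [11] addr=0x47 blk=4 s=0: L1-HIT | VC [6]
  [12] addr=0x6d blk=6 s=0: VC-HIT | VC [4]
  [13] addr=0x47 blk=4 s=0: VC-HIT | VC [6]
  [14] addr=0x62 blk=6 s=0: VC-HIT | VC [4]

MISSES = 2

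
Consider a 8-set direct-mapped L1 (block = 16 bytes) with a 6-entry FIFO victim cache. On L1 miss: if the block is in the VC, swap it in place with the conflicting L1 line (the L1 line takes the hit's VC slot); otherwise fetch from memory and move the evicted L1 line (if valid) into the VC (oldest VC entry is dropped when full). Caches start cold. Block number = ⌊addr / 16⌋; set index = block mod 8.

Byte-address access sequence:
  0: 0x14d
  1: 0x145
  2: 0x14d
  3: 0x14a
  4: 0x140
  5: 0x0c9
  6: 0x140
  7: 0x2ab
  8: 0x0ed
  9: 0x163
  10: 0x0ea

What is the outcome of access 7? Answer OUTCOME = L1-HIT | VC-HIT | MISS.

OUTCOME = MISS

0: 0x14d (blk 20, set 4) → MISS  vc=[]
1: 0x145 (blk 20, set 4) → L1-HIT  vc=[]
2: 0x14d (blk 20, set 4) → L1-HIT  vc=[]
3: 0x14a (blk 20, set 4) → L1-HIT  vc=[]
4: 0x140 (blk 20, set 4) → L1-HIT  vc=[]
5: 0xc9 (blk 12, set 4) → MISS  vc=[20]
6: 0x140 (blk 20, set 4) → VC-HIT  vc=[12]
7: 0x2ab (blk 42, set 2) → MISS  vc=[12]
8: 0xed (blk 14, set 6) → MISS  vc=[12]
9: 0x163 (blk 22, set 6) → MISS  vc=[12, 14]
10: 0xea (blk 14, set 6) → VC-HIT  vc=[12, 22]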